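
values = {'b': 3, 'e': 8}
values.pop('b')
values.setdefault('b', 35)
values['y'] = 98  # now {'e': 8, 'b': 35, 'y': 98}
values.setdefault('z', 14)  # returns 14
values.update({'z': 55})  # {'e': 8, 'b': 35, 'y': 98, 'z': 55}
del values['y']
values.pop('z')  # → 55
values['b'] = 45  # {'e': 8, 'b': 45}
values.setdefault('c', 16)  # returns 16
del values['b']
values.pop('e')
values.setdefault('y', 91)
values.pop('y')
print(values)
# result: {'c': 16}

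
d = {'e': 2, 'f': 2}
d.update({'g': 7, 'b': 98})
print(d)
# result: {'e': 2, 'f': 2, 'g': 7, 'b': 98}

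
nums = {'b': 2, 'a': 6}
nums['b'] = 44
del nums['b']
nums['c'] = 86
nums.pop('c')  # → 86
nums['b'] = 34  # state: {'a': 6, 'b': 34}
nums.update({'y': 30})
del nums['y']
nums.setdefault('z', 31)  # 31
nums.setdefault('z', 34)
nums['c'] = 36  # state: {'a': 6, 'b': 34, 'z': 31, 'c': 36}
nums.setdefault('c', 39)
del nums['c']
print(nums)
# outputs {'a': 6, 'b': 34, 'z': 31}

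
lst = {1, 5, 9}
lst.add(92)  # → {1, 5, 9, 92}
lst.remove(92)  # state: {1, 5, 9}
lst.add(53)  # {1, 5, 9, 53}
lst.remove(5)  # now {1, 9, 53}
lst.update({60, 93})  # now {1, 9, 53, 60, 93}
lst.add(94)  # {1, 9, 53, 60, 93, 94}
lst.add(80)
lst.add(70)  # {1, 9, 53, 60, 70, 80, 93, 94}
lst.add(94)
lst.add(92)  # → {1, 9, 53, 60, 70, 80, 92, 93, 94}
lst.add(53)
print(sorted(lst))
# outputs [1, 9, 53, 60, 70, 80, 92, 93, 94]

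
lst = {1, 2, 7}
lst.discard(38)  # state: {1, 2, 7}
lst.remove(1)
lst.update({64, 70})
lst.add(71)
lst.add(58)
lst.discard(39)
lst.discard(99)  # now {2, 7, 58, 64, 70, 71}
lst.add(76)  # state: {2, 7, 58, 64, 70, 71, 76}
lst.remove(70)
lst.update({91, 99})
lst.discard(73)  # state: {2, 7, 58, 64, 71, 76, 91, 99}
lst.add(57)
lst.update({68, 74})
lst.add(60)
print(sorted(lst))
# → [2, 7, 57, 58, 60, 64, 68, 71, 74, 76, 91, 99]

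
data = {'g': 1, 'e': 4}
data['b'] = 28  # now {'g': 1, 'e': 4, 'b': 28}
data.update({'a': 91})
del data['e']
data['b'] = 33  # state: {'g': 1, 'b': 33, 'a': 91}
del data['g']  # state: {'b': 33, 'a': 91}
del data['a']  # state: {'b': 33}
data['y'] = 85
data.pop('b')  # 33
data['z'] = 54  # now {'y': 85, 'z': 54}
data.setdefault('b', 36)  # 36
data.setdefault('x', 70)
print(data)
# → {'y': 85, 'z': 54, 'b': 36, 'x': 70}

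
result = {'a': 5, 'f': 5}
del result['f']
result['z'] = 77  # {'a': 5, 'z': 77}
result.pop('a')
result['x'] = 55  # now {'z': 77, 'x': 55}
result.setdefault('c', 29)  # 29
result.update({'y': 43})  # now {'z': 77, 'x': 55, 'c': 29, 'y': 43}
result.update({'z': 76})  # {'z': 76, 'x': 55, 'c': 29, 'y': 43}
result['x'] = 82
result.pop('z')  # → 76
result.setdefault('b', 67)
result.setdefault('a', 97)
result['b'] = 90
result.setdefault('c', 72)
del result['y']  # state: {'x': 82, 'c': 29, 'b': 90, 'a': 97}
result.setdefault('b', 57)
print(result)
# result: {'x': 82, 'c': 29, 'b': 90, 'a': 97}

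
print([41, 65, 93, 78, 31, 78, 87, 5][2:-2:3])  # [93, 78]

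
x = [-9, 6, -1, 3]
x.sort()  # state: [-9, -1, 3, 6]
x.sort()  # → [-9, -1, 3, 6]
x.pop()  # 6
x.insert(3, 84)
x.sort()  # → [-9, -1, 3, 84]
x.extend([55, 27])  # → [-9, -1, 3, 84, 55, 27]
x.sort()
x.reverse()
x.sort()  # [-9, -1, 3, 27, 55, 84]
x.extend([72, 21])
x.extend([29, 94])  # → [-9, -1, 3, 27, 55, 84, 72, 21, 29, 94]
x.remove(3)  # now [-9, -1, 27, 55, 84, 72, 21, 29, 94]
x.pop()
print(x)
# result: [-9, -1, 27, 55, 84, 72, 21, 29]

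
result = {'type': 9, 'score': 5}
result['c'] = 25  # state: {'type': 9, 'score': 5, 'c': 25}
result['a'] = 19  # {'type': 9, 'score': 5, 'c': 25, 'a': 19}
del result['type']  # {'score': 5, 'c': 25, 'a': 19}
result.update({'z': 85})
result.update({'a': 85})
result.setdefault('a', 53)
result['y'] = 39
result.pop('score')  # 5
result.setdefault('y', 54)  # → 39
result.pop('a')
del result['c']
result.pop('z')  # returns 85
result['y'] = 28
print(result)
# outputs {'y': 28}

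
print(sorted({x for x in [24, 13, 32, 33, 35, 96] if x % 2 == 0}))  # [24, 32, 96]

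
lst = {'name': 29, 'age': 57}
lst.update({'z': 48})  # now {'name': 29, 'age': 57, 'z': 48}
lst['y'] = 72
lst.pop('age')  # 57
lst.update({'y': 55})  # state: {'name': 29, 'z': 48, 'y': 55}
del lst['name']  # {'z': 48, 'y': 55}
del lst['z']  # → {'y': 55}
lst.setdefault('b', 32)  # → 32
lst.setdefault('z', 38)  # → 38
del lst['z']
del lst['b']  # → {'y': 55}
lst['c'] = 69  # {'y': 55, 'c': 69}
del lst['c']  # {'y': 55}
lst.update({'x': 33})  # {'y': 55, 'x': 33}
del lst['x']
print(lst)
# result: {'y': 55}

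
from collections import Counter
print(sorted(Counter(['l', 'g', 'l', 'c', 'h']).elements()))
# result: ['c', 'g', 'h', 'l', 'l']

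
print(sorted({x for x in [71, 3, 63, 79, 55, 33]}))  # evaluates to [3, 33, 55, 63, 71, 79]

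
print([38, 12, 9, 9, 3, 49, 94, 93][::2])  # [38, 9, 3, 94]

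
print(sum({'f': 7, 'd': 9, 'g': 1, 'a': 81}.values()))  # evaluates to 98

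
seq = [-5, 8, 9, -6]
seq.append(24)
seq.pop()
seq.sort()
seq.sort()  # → [-6, -5, 8, 9]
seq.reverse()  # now [9, 8, -5, -6]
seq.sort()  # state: [-6, -5, 8, 9]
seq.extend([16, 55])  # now [-6, -5, 8, 9, 16, 55]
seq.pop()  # 55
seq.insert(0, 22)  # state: [22, -6, -5, 8, 9, 16]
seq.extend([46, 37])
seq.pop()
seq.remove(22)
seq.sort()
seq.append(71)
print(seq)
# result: [-6, -5, 8, 9, 16, 46, 71]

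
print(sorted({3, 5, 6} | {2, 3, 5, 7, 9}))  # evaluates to [2, 3, 5, 6, 7, 9]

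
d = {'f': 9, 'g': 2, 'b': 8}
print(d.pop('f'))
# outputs 9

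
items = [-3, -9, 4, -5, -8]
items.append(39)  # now [-3, -9, 4, -5, -8, 39]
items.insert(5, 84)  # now [-3, -9, 4, -5, -8, 84, 39]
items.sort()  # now [-9, -8, -5, -3, 4, 39, 84]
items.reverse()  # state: [84, 39, 4, -3, -5, -8, -9]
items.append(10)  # [84, 39, 4, -3, -5, -8, -9, 10]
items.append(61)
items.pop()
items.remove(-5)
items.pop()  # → 10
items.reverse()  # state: [-9, -8, -3, 4, 39, 84]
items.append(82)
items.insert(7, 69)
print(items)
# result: [-9, -8, -3, 4, 39, 84, 82, 69]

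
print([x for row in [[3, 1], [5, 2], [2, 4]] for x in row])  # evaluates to [3, 1, 5, 2, 2, 4]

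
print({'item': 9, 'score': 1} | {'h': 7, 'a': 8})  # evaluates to {'item': 9, 'score': 1, 'h': 7, 'a': 8}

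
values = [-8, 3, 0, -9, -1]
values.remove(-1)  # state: [-8, 3, 0, -9]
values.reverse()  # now [-9, 0, 3, -8]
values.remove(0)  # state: [-9, 3, -8]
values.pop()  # -8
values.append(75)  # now [-9, 3, 75]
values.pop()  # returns 75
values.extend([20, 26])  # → [-9, 3, 20, 26]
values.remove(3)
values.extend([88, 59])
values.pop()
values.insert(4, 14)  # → [-9, 20, 26, 88, 14]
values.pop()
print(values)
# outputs [-9, 20, 26, 88]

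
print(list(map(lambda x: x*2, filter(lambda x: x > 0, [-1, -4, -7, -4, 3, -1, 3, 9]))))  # [6, 6, 18]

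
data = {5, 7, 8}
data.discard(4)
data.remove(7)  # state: {5, 8}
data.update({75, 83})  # {5, 8, 75, 83}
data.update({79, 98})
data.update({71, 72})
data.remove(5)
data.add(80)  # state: {8, 71, 72, 75, 79, 80, 83, 98}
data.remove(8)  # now {71, 72, 75, 79, 80, 83, 98}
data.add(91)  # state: {71, 72, 75, 79, 80, 83, 91, 98}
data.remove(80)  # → {71, 72, 75, 79, 83, 91, 98}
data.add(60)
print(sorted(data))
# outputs [60, 71, 72, 75, 79, 83, 91, 98]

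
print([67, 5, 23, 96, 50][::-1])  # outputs [50, 96, 23, 5, 67]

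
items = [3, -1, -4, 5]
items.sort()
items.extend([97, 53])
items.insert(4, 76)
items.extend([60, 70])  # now [-4, -1, 3, 5, 76, 97, 53, 60, 70]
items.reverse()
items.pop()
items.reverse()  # [-1, 3, 5, 76, 97, 53, 60, 70]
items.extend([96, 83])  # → [-1, 3, 5, 76, 97, 53, 60, 70, 96, 83]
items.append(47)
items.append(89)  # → [-1, 3, 5, 76, 97, 53, 60, 70, 96, 83, 47, 89]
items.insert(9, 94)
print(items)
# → [-1, 3, 5, 76, 97, 53, 60, 70, 96, 94, 83, 47, 89]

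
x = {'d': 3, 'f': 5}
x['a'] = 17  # {'d': 3, 'f': 5, 'a': 17}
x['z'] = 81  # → {'d': 3, 'f': 5, 'a': 17, 'z': 81}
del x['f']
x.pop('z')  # 81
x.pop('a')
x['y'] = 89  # {'d': 3, 'y': 89}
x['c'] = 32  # {'d': 3, 'y': 89, 'c': 32}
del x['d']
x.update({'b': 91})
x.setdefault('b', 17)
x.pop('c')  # 32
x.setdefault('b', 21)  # 91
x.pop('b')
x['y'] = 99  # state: {'y': 99}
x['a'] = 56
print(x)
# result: {'y': 99, 'a': 56}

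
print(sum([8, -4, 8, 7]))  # 19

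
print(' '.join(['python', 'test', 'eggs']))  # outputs python test eggs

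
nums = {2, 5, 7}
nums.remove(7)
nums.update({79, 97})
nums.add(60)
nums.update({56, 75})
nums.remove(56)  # {2, 5, 60, 75, 79, 97}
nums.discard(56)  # {2, 5, 60, 75, 79, 97}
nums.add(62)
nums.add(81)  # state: {2, 5, 60, 62, 75, 79, 81, 97}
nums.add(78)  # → {2, 5, 60, 62, 75, 78, 79, 81, 97}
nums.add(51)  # {2, 5, 51, 60, 62, 75, 78, 79, 81, 97}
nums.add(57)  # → {2, 5, 51, 57, 60, 62, 75, 78, 79, 81, 97}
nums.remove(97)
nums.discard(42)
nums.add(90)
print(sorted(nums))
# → [2, 5, 51, 57, 60, 62, 75, 78, 79, 81, 90]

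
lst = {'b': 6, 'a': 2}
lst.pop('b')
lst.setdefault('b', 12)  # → 12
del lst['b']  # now {'a': 2}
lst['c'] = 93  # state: {'a': 2, 'c': 93}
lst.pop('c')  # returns 93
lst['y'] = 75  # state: {'a': 2, 'y': 75}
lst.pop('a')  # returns 2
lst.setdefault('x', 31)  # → 31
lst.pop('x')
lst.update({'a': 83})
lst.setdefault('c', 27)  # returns 27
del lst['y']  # {'a': 83, 'c': 27}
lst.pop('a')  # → 83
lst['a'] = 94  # {'c': 27, 'a': 94}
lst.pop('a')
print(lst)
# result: {'c': 27}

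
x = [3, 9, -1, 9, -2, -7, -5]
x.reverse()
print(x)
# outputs [-5, -7, -2, 9, -1, 9, 3]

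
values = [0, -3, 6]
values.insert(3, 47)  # [0, -3, 6, 47]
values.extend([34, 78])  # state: [0, -3, 6, 47, 34, 78]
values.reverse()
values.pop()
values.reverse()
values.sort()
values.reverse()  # [78, 47, 34, 6, -3]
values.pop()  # -3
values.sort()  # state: [6, 34, 47, 78]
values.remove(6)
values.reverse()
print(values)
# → [78, 47, 34]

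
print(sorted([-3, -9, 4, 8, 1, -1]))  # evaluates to [-9, -3, -1, 1, 4, 8]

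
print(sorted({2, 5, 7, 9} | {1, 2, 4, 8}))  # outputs [1, 2, 4, 5, 7, 8, 9]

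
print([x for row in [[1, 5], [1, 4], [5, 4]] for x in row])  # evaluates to [1, 5, 1, 4, 5, 4]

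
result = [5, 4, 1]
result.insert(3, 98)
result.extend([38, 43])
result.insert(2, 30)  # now [5, 4, 30, 1, 98, 38, 43]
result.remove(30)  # [5, 4, 1, 98, 38, 43]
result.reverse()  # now [43, 38, 98, 1, 4, 5]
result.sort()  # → [1, 4, 5, 38, 43, 98]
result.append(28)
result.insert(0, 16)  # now [16, 1, 4, 5, 38, 43, 98, 28]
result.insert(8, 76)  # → [16, 1, 4, 5, 38, 43, 98, 28, 76]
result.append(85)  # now [16, 1, 4, 5, 38, 43, 98, 28, 76, 85]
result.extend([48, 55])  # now [16, 1, 4, 5, 38, 43, 98, 28, 76, 85, 48, 55]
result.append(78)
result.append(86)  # [16, 1, 4, 5, 38, 43, 98, 28, 76, 85, 48, 55, 78, 86]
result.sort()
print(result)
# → [1, 4, 5, 16, 28, 38, 43, 48, 55, 76, 78, 85, 86, 98]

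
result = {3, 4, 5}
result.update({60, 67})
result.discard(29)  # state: {3, 4, 5, 60, 67}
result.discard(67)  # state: {3, 4, 5, 60}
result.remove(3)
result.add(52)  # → {4, 5, 52, 60}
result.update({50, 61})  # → {4, 5, 50, 52, 60, 61}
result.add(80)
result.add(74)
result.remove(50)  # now {4, 5, 52, 60, 61, 74, 80}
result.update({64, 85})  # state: {4, 5, 52, 60, 61, 64, 74, 80, 85}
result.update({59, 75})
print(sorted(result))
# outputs [4, 5, 52, 59, 60, 61, 64, 74, 75, 80, 85]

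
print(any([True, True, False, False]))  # True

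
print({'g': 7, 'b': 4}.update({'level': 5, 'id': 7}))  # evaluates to None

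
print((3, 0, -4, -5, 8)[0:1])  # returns (3,)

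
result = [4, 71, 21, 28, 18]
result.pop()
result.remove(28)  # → [4, 71, 21]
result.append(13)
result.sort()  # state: [4, 13, 21, 71]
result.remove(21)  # [4, 13, 71]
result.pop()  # 71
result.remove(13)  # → [4]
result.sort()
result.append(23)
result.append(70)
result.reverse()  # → [70, 23, 4]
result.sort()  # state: [4, 23, 70]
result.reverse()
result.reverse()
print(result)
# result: [4, 23, 70]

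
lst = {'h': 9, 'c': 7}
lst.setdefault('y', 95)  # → 95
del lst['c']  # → {'h': 9, 'y': 95}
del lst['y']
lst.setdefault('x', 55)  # 55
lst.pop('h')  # 9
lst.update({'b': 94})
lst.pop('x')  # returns 55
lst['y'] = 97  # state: {'b': 94, 'y': 97}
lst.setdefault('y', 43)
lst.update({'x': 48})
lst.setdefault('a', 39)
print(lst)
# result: {'b': 94, 'y': 97, 'x': 48, 'a': 39}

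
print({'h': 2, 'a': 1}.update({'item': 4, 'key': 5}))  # None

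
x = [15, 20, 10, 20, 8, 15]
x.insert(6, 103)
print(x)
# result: [15, 20, 10, 20, 8, 15, 103]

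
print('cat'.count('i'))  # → 0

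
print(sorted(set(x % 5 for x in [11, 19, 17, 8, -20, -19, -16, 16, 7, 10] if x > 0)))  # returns [0, 1, 2, 3, 4]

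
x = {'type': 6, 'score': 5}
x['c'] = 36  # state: {'type': 6, 'score': 5, 'c': 36}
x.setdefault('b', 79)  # 79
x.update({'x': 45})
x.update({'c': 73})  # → {'type': 6, 'score': 5, 'c': 73, 'b': 79, 'x': 45}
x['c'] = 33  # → {'type': 6, 'score': 5, 'c': 33, 'b': 79, 'x': 45}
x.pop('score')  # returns 5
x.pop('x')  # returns 45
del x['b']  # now {'type': 6, 'c': 33}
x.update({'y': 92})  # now {'type': 6, 'c': 33, 'y': 92}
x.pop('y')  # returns 92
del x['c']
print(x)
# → {'type': 6}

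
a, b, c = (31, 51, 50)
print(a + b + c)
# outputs 132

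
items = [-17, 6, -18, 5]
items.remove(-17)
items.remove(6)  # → [-18, 5]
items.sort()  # [-18, 5]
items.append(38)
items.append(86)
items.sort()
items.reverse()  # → [86, 38, 5, -18]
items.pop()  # -18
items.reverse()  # [5, 38, 86]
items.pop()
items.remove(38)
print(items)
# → [5]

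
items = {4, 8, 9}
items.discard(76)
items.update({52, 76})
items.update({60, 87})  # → {4, 8, 9, 52, 60, 76, 87}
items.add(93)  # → {4, 8, 9, 52, 60, 76, 87, 93}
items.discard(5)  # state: {4, 8, 9, 52, 60, 76, 87, 93}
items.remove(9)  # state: {4, 8, 52, 60, 76, 87, 93}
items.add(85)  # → {4, 8, 52, 60, 76, 85, 87, 93}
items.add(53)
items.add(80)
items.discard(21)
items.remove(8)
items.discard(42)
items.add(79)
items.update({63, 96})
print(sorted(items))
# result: [4, 52, 53, 60, 63, 76, 79, 80, 85, 87, 93, 96]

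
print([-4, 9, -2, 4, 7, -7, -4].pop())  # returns -4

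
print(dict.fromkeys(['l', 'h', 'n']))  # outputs {'l': None, 'h': None, 'n': None}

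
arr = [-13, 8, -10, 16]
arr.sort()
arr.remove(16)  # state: [-13, -10, 8]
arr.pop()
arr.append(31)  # [-13, -10, 31]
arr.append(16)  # [-13, -10, 31, 16]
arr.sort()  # [-13, -10, 16, 31]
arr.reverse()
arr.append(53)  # [31, 16, -10, -13, 53]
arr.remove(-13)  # [31, 16, -10, 53]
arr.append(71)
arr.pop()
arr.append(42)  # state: [31, 16, -10, 53, 42]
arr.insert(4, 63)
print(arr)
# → [31, 16, -10, 53, 63, 42]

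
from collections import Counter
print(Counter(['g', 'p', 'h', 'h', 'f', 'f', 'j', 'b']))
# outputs Counter({'h': 2, 'f': 2, 'g': 1, 'p': 1, 'j': 1, 'b': 1})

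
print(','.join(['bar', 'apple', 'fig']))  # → bar,apple,fig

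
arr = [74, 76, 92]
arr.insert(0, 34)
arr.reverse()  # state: [92, 76, 74, 34]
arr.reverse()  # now [34, 74, 76, 92]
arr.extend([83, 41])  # [34, 74, 76, 92, 83, 41]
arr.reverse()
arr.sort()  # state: [34, 41, 74, 76, 83, 92]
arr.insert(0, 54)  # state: [54, 34, 41, 74, 76, 83, 92]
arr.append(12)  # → [54, 34, 41, 74, 76, 83, 92, 12]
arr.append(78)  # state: [54, 34, 41, 74, 76, 83, 92, 12, 78]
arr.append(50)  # [54, 34, 41, 74, 76, 83, 92, 12, 78, 50]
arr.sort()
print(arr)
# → [12, 34, 41, 50, 54, 74, 76, 78, 83, 92]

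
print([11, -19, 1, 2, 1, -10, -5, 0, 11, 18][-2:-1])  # [11]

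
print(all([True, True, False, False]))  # False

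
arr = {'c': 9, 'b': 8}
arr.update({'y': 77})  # {'c': 9, 'b': 8, 'y': 77}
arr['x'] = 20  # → {'c': 9, 'b': 8, 'y': 77, 'x': 20}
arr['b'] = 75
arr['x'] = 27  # {'c': 9, 'b': 75, 'y': 77, 'x': 27}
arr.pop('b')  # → 75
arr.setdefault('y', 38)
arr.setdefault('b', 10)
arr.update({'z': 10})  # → {'c': 9, 'y': 77, 'x': 27, 'b': 10, 'z': 10}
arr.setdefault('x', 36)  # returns 27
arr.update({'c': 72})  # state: {'c': 72, 'y': 77, 'x': 27, 'b': 10, 'z': 10}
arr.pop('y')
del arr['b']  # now {'c': 72, 'x': 27, 'z': 10}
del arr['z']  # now {'c': 72, 'x': 27}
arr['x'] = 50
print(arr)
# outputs {'c': 72, 'x': 50}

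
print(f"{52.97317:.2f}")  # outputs 52.97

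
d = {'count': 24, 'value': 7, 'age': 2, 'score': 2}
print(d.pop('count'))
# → 24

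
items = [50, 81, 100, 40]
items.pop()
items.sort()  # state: [50, 81, 100]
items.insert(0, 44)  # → [44, 50, 81, 100]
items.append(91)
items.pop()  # 91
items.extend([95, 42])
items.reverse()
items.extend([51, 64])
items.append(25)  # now [42, 95, 100, 81, 50, 44, 51, 64, 25]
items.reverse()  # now [25, 64, 51, 44, 50, 81, 100, 95, 42]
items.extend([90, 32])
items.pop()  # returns 32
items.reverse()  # [90, 42, 95, 100, 81, 50, 44, 51, 64, 25]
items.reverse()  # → [25, 64, 51, 44, 50, 81, 100, 95, 42, 90]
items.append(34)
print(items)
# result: [25, 64, 51, 44, 50, 81, 100, 95, 42, 90, 34]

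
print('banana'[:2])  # ba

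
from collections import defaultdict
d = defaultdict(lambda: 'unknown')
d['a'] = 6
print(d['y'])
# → unknown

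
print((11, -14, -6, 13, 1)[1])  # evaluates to -14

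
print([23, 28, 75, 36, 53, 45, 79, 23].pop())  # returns 23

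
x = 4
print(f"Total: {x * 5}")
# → Total: 20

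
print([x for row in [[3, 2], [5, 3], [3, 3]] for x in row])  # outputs [3, 2, 5, 3, 3, 3]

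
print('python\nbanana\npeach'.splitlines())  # ['python', 'banana', 'peach']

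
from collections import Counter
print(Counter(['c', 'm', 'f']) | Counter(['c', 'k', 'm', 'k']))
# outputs Counter({'k': 2, 'c': 1, 'm': 1, 'f': 1})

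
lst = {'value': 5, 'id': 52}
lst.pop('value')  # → 5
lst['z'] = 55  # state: {'id': 52, 'z': 55}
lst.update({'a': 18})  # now {'id': 52, 'z': 55, 'a': 18}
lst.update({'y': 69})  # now {'id': 52, 'z': 55, 'a': 18, 'y': 69}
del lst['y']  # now {'id': 52, 'z': 55, 'a': 18}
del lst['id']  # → {'z': 55, 'a': 18}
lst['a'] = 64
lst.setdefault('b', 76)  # 76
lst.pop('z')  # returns 55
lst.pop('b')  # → 76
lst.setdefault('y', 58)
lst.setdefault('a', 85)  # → 64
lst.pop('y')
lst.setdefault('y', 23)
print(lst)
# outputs {'a': 64, 'y': 23}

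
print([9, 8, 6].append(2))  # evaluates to None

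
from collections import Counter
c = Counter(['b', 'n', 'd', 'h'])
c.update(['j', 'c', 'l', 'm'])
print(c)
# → Counter({'b': 1, 'n': 1, 'd': 1, 'h': 1, 'j': 1, 'c': 1, 'l': 1, 'm': 1})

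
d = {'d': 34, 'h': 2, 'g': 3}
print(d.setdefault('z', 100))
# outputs 100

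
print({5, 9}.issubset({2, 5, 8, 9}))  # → True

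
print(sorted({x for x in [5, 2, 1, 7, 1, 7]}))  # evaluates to [1, 2, 5, 7]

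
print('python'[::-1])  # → nohtyp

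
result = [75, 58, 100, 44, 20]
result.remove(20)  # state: [75, 58, 100, 44]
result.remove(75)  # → [58, 100, 44]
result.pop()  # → 44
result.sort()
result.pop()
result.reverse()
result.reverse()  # [58]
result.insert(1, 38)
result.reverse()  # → [38, 58]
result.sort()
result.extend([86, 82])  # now [38, 58, 86, 82]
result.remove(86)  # [38, 58, 82]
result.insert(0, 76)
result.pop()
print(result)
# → [76, 38, 58]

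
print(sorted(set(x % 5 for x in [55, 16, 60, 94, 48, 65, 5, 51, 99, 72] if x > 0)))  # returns [0, 1, 2, 3, 4]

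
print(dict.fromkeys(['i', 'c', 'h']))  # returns {'i': None, 'c': None, 'h': None}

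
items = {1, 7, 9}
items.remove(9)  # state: {1, 7}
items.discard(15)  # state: {1, 7}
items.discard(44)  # {1, 7}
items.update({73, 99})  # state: {1, 7, 73, 99}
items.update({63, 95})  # {1, 7, 63, 73, 95, 99}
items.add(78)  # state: {1, 7, 63, 73, 78, 95, 99}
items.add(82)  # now {1, 7, 63, 73, 78, 82, 95, 99}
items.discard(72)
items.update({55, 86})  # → {1, 7, 55, 63, 73, 78, 82, 86, 95, 99}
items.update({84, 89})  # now {1, 7, 55, 63, 73, 78, 82, 84, 86, 89, 95, 99}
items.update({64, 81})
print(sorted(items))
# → [1, 7, 55, 63, 64, 73, 78, 81, 82, 84, 86, 89, 95, 99]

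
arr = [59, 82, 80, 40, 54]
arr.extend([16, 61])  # [59, 82, 80, 40, 54, 16, 61]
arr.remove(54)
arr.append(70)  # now [59, 82, 80, 40, 16, 61, 70]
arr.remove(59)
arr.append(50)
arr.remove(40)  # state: [82, 80, 16, 61, 70, 50]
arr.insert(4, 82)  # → [82, 80, 16, 61, 82, 70, 50]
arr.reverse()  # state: [50, 70, 82, 61, 16, 80, 82]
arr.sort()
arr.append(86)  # [16, 50, 61, 70, 80, 82, 82, 86]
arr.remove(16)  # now [50, 61, 70, 80, 82, 82, 86]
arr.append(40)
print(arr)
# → [50, 61, 70, 80, 82, 82, 86, 40]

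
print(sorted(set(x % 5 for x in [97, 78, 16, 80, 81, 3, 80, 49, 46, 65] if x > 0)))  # [0, 1, 2, 3, 4]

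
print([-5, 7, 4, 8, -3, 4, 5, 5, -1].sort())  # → None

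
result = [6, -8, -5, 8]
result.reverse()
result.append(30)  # [8, -5, -8, 6, 30]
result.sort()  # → [-8, -5, 6, 8, 30]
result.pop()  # 30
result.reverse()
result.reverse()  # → [-8, -5, 6, 8]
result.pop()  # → 8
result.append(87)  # [-8, -5, 6, 87]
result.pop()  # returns 87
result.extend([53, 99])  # [-8, -5, 6, 53, 99]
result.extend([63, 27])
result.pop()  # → 27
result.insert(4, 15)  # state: [-8, -5, 6, 53, 15, 99, 63]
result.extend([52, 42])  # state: [-8, -5, 6, 53, 15, 99, 63, 52, 42]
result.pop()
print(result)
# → [-8, -5, 6, 53, 15, 99, 63, 52]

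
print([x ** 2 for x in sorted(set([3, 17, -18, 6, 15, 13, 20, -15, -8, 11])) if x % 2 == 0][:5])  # [324, 64, 36, 400]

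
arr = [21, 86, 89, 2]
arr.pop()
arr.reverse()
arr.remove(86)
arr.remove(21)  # [89]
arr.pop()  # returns 89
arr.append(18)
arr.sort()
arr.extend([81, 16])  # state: [18, 81, 16]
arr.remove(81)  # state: [18, 16]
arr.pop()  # 16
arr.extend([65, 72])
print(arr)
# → [18, 65, 72]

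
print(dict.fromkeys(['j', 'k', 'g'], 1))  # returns {'j': 1, 'k': 1, 'g': 1}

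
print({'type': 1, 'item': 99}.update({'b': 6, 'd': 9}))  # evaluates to None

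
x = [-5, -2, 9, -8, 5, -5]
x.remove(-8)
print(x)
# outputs [-5, -2, 9, 5, -5]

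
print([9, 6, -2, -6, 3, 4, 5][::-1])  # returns [5, 4, 3, -6, -2, 6, 9]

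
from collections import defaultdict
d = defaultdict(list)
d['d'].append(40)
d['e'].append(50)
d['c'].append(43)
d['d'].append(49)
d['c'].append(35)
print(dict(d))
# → {'d': [40, 49], 'e': [50], 'c': [43, 35]}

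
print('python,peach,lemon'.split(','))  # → ['python', 'peach', 'lemon']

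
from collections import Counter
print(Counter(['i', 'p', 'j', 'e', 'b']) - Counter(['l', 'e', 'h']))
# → Counter({'i': 1, 'p': 1, 'j': 1, 'b': 1})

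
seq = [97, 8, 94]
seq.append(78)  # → [97, 8, 94, 78]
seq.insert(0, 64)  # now [64, 97, 8, 94, 78]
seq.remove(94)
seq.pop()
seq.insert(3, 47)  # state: [64, 97, 8, 47]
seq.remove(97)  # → [64, 8, 47]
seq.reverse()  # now [47, 8, 64]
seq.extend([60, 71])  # [47, 8, 64, 60, 71]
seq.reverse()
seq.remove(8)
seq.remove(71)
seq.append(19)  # [60, 64, 47, 19]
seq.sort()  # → [19, 47, 60, 64]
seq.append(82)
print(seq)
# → [19, 47, 60, 64, 82]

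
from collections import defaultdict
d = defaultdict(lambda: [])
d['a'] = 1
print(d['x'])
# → []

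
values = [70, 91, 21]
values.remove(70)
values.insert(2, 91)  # [91, 21, 91]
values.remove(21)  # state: [91, 91]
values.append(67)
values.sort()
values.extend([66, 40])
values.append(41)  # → [67, 91, 91, 66, 40, 41]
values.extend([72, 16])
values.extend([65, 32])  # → [67, 91, 91, 66, 40, 41, 72, 16, 65, 32]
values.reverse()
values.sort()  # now [16, 32, 40, 41, 65, 66, 67, 72, 91, 91]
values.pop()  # 91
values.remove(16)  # [32, 40, 41, 65, 66, 67, 72, 91]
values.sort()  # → [32, 40, 41, 65, 66, 67, 72, 91]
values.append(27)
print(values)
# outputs [32, 40, 41, 65, 66, 67, 72, 91, 27]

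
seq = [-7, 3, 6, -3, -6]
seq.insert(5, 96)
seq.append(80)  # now [-7, 3, 6, -3, -6, 96, 80]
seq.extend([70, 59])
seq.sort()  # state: [-7, -6, -3, 3, 6, 59, 70, 80, 96]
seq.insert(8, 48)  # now [-7, -6, -3, 3, 6, 59, 70, 80, 48, 96]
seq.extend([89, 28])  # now [-7, -6, -3, 3, 6, 59, 70, 80, 48, 96, 89, 28]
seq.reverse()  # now [28, 89, 96, 48, 80, 70, 59, 6, 3, -3, -6, -7]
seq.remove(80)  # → [28, 89, 96, 48, 70, 59, 6, 3, -3, -6, -7]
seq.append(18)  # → [28, 89, 96, 48, 70, 59, 6, 3, -3, -6, -7, 18]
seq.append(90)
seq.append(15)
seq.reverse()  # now [15, 90, 18, -7, -6, -3, 3, 6, 59, 70, 48, 96, 89, 28]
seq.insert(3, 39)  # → [15, 90, 18, 39, -7, -6, -3, 3, 6, 59, 70, 48, 96, 89, 28]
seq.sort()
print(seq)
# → [-7, -6, -3, 3, 6, 15, 18, 28, 39, 48, 59, 70, 89, 90, 96]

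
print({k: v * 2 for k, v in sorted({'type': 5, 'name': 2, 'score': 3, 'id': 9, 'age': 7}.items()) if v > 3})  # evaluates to {'age': 14, 'id': 18, 'type': 10}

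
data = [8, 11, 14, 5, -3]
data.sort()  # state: [-3, 5, 8, 11, 14]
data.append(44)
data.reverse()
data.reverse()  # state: [-3, 5, 8, 11, 14, 44]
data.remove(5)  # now [-3, 8, 11, 14, 44]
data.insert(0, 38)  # [38, -3, 8, 11, 14, 44]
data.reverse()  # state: [44, 14, 11, 8, -3, 38]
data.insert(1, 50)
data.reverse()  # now [38, -3, 8, 11, 14, 50, 44]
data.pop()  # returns 44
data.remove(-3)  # [38, 8, 11, 14, 50]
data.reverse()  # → [50, 14, 11, 8, 38]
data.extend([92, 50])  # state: [50, 14, 11, 8, 38, 92, 50]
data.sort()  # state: [8, 11, 14, 38, 50, 50, 92]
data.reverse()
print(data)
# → [92, 50, 50, 38, 14, 11, 8]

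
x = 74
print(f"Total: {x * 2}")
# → Total: 148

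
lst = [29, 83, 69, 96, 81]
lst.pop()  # 81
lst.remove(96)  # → [29, 83, 69]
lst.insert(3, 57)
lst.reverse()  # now [57, 69, 83, 29]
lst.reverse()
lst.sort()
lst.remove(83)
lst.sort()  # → [29, 57, 69]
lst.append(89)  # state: [29, 57, 69, 89]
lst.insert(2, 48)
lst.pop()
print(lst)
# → [29, 57, 48, 69]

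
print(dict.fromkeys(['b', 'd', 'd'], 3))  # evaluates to {'b': 3, 'd': 3}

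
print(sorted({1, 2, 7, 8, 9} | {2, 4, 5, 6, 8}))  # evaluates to [1, 2, 4, 5, 6, 7, 8, 9]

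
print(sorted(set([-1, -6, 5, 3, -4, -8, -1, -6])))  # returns [-8, -6, -4, -1, 3, 5]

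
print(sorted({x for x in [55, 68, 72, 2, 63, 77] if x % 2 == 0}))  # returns [2, 68, 72]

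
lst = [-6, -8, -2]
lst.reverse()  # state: [-2, -8, -6]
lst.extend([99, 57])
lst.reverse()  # [57, 99, -6, -8, -2]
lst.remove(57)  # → [99, -6, -8, -2]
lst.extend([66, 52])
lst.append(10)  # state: [99, -6, -8, -2, 66, 52, 10]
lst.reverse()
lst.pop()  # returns 99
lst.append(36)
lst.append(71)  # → [10, 52, 66, -2, -8, -6, 36, 71]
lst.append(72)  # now [10, 52, 66, -2, -8, -6, 36, 71, 72]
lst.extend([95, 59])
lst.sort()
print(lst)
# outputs [-8, -6, -2, 10, 36, 52, 59, 66, 71, 72, 95]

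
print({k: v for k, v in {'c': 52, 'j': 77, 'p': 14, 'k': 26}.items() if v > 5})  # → {'c': 52, 'j': 77, 'p': 14, 'k': 26}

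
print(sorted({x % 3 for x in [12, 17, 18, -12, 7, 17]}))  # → [0, 1, 2]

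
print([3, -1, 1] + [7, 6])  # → [3, -1, 1, 7, 6]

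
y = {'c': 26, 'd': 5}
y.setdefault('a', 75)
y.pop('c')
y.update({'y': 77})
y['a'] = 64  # {'d': 5, 'a': 64, 'y': 77}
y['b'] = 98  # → {'d': 5, 'a': 64, 'y': 77, 'b': 98}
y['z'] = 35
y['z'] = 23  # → {'d': 5, 'a': 64, 'y': 77, 'b': 98, 'z': 23}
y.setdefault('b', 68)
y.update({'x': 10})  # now {'d': 5, 'a': 64, 'y': 77, 'b': 98, 'z': 23, 'x': 10}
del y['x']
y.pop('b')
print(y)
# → {'d': 5, 'a': 64, 'y': 77, 'z': 23}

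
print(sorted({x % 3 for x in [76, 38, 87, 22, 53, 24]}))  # [0, 1, 2]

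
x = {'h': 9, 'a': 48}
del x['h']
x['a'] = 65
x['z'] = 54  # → {'a': 65, 'z': 54}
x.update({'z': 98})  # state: {'a': 65, 'z': 98}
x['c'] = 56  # {'a': 65, 'z': 98, 'c': 56}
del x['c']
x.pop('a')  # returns 65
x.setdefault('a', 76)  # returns 76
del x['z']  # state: {'a': 76}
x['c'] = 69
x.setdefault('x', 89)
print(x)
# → {'a': 76, 'c': 69, 'x': 89}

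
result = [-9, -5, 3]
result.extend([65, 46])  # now [-9, -5, 3, 65, 46]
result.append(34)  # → [-9, -5, 3, 65, 46, 34]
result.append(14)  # [-9, -5, 3, 65, 46, 34, 14]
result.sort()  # [-9, -5, 3, 14, 34, 46, 65]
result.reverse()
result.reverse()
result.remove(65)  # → [-9, -5, 3, 14, 34, 46]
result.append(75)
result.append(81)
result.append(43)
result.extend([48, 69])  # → [-9, -5, 3, 14, 34, 46, 75, 81, 43, 48, 69]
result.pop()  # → 69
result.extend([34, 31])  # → [-9, -5, 3, 14, 34, 46, 75, 81, 43, 48, 34, 31]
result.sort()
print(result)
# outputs [-9, -5, 3, 14, 31, 34, 34, 43, 46, 48, 75, 81]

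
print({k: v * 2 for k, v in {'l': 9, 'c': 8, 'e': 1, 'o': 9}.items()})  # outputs {'l': 18, 'c': 16, 'e': 2, 'o': 18}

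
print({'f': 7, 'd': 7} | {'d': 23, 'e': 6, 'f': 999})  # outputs {'f': 999, 'd': 23, 'e': 6}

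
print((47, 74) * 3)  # (47, 74, 47, 74, 47, 74)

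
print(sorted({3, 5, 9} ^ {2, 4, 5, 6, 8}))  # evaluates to [2, 3, 4, 6, 8, 9]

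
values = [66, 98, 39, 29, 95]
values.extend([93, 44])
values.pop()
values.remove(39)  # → [66, 98, 29, 95, 93]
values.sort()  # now [29, 66, 93, 95, 98]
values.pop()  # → 98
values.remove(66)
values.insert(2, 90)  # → [29, 93, 90, 95]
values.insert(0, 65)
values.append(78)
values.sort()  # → [29, 65, 78, 90, 93, 95]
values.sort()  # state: [29, 65, 78, 90, 93, 95]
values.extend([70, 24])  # [29, 65, 78, 90, 93, 95, 70, 24]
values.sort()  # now [24, 29, 65, 70, 78, 90, 93, 95]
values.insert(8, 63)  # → [24, 29, 65, 70, 78, 90, 93, 95, 63]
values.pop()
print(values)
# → [24, 29, 65, 70, 78, 90, 93, 95]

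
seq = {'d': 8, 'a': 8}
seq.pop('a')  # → 8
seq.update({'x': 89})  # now {'d': 8, 'x': 89}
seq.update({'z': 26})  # {'d': 8, 'x': 89, 'z': 26}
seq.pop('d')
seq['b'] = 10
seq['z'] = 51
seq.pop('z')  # 51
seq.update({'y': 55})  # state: {'x': 89, 'b': 10, 'y': 55}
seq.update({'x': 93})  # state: {'x': 93, 'b': 10, 'y': 55}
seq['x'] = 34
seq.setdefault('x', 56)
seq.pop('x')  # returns 34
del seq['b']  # {'y': 55}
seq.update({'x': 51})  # {'y': 55, 'x': 51}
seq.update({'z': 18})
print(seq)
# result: {'y': 55, 'x': 51, 'z': 18}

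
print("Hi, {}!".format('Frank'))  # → Hi, Frank!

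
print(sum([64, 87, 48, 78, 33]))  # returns 310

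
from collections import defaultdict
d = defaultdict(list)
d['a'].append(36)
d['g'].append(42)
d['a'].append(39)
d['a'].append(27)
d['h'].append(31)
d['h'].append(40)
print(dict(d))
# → {'a': [36, 39, 27], 'g': [42], 'h': [31, 40]}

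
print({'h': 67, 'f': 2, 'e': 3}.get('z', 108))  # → 108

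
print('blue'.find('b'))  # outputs 0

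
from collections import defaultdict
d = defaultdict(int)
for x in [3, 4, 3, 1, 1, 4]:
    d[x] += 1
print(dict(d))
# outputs {3: 2, 4: 2, 1: 2}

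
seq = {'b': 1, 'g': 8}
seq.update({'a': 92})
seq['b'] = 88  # {'b': 88, 'g': 8, 'a': 92}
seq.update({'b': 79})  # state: {'b': 79, 'g': 8, 'a': 92}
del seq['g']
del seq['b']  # {'a': 92}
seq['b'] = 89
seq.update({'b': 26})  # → {'a': 92, 'b': 26}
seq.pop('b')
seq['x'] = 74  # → {'a': 92, 'x': 74}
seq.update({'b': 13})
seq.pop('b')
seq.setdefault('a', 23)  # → 92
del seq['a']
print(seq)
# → {'x': 74}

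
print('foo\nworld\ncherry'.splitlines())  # ['foo', 'world', 'cherry']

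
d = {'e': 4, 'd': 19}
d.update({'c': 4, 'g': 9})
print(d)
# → {'e': 4, 'd': 19, 'c': 4, 'g': 9}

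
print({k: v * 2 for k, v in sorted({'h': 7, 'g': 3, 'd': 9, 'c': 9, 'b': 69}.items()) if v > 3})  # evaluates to {'b': 138, 'c': 18, 'd': 18, 'h': 14}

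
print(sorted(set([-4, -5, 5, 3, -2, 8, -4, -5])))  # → [-5, -4, -2, 3, 5, 8]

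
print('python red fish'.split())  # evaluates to ['python', 'red', 'fish']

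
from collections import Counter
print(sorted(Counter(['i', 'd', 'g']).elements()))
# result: ['d', 'g', 'i']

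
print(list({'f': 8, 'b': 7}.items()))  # [('f', 8), ('b', 7)]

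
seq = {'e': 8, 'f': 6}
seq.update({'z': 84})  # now {'e': 8, 'f': 6, 'z': 84}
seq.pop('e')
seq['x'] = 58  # {'f': 6, 'z': 84, 'x': 58}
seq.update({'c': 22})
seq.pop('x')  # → 58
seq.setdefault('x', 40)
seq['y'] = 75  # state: {'f': 6, 'z': 84, 'c': 22, 'x': 40, 'y': 75}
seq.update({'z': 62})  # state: {'f': 6, 'z': 62, 'c': 22, 'x': 40, 'y': 75}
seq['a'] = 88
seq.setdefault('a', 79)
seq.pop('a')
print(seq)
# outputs {'f': 6, 'z': 62, 'c': 22, 'x': 40, 'y': 75}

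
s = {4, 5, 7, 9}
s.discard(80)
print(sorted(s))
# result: [4, 5, 7, 9]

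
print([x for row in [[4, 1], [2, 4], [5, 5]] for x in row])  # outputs [4, 1, 2, 4, 5, 5]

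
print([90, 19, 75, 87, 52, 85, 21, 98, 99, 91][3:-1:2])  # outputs [87, 85, 98]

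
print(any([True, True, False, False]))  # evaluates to True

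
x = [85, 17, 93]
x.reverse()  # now [93, 17, 85]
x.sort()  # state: [17, 85, 93]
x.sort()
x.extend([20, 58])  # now [17, 85, 93, 20, 58]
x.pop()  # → 58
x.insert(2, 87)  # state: [17, 85, 87, 93, 20]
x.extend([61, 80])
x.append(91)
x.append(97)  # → [17, 85, 87, 93, 20, 61, 80, 91, 97]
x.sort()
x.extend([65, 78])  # [17, 20, 61, 80, 85, 87, 91, 93, 97, 65, 78]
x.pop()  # 78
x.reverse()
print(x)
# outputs [65, 97, 93, 91, 87, 85, 80, 61, 20, 17]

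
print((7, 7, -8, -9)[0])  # 7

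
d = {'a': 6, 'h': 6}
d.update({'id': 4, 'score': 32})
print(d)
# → {'a': 6, 'h': 6, 'id': 4, 'score': 32}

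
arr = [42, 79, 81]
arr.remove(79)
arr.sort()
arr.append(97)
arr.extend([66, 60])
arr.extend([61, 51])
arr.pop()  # 51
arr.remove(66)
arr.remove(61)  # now [42, 81, 97, 60]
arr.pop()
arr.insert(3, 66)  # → [42, 81, 97, 66]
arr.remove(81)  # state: [42, 97, 66]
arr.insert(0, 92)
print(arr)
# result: [92, 42, 97, 66]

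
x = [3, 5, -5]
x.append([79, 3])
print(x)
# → [3, 5, -5, [79, 3]]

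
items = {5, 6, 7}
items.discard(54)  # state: {5, 6, 7}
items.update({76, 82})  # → {5, 6, 7, 76, 82}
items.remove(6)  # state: {5, 7, 76, 82}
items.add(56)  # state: {5, 7, 56, 76, 82}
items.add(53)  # {5, 7, 53, 56, 76, 82}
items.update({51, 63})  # {5, 7, 51, 53, 56, 63, 76, 82}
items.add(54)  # {5, 7, 51, 53, 54, 56, 63, 76, 82}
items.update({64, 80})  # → {5, 7, 51, 53, 54, 56, 63, 64, 76, 80, 82}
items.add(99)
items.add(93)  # {5, 7, 51, 53, 54, 56, 63, 64, 76, 80, 82, 93, 99}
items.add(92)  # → {5, 7, 51, 53, 54, 56, 63, 64, 76, 80, 82, 92, 93, 99}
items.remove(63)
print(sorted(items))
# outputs [5, 7, 51, 53, 54, 56, 64, 76, 80, 82, 92, 93, 99]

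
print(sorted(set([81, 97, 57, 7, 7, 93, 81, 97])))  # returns [7, 57, 81, 93, 97]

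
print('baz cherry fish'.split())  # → ['baz', 'cherry', 'fish']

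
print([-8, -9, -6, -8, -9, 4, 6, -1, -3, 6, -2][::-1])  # [-2, 6, -3, -1, 6, 4, -9, -8, -6, -9, -8]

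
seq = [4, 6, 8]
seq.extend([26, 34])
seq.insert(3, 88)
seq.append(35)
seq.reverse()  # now [35, 34, 26, 88, 8, 6, 4]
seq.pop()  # 4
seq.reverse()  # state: [6, 8, 88, 26, 34, 35]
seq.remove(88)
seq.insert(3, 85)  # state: [6, 8, 26, 85, 34, 35]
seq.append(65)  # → [6, 8, 26, 85, 34, 35, 65]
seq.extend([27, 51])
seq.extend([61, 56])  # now [6, 8, 26, 85, 34, 35, 65, 27, 51, 61, 56]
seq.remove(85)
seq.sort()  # [6, 8, 26, 27, 34, 35, 51, 56, 61, 65]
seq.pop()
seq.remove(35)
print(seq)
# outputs [6, 8, 26, 27, 34, 51, 56, 61]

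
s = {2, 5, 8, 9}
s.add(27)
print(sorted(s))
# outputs [2, 5, 8, 9, 27]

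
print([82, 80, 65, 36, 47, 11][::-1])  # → [11, 47, 36, 65, 80, 82]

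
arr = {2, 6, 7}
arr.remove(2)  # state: {6, 7}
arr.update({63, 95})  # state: {6, 7, 63, 95}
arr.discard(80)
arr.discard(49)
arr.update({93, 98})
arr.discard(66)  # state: {6, 7, 63, 93, 95, 98}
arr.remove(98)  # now {6, 7, 63, 93, 95}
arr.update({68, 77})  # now {6, 7, 63, 68, 77, 93, 95}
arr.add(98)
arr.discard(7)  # {6, 63, 68, 77, 93, 95, 98}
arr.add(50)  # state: {6, 50, 63, 68, 77, 93, 95, 98}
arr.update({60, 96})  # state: {6, 50, 60, 63, 68, 77, 93, 95, 96, 98}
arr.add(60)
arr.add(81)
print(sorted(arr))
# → [6, 50, 60, 63, 68, 77, 81, 93, 95, 96, 98]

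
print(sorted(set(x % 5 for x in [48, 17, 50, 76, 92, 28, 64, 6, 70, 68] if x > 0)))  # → [0, 1, 2, 3, 4]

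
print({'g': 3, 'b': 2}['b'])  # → 2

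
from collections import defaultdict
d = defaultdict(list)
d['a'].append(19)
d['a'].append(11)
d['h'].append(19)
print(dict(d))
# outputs {'a': [19, 11], 'h': [19]}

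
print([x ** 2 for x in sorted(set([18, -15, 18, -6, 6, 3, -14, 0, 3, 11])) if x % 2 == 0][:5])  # [196, 36, 0, 36, 324]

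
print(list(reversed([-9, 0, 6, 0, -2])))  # [-2, 0, 6, 0, -9]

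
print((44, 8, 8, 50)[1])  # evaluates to 8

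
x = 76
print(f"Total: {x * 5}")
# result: Total: 380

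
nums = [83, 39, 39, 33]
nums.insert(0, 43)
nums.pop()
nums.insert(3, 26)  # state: [43, 83, 39, 26, 39]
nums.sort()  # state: [26, 39, 39, 43, 83]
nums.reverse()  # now [83, 43, 39, 39, 26]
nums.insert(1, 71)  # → [83, 71, 43, 39, 39, 26]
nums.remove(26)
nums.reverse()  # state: [39, 39, 43, 71, 83]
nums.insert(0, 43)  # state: [43, 39, 39, 43, 71, 83]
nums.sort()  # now [39, 39, 43, 43, 71, 83]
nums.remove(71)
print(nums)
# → [39, 39, 43, 43, 83]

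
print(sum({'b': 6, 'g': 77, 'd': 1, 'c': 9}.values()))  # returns 93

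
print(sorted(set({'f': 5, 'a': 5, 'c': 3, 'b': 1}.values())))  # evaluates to [1, 3, 5]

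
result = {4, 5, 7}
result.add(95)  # {4, 5, 7, 95}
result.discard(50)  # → {4, 5, 7, 95}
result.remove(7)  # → {4, 5, 95}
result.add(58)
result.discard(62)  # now {4, 5, 58, 95}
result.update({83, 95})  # {4, 5, 58, 83, 95}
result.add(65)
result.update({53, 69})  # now {4, 5, 53, 58, 65, 69, 83, 95}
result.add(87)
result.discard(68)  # {4, 5, 53, 58, 65, 69, 83, 87, 95}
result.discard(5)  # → {4, 53, 58, 65, 69, 83, 87, 95}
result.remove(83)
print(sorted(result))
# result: [4, 53, 58, 65, 69, 87, 95]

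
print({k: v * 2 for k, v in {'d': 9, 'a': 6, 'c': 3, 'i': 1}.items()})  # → {'d': 18, 'a': 12, 'c': 6, 'i': 2}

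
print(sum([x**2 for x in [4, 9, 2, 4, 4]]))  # 133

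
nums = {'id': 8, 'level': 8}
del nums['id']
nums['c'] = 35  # {'level': 8, 'c': 35}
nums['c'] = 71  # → {'level': 8, 'c': 71}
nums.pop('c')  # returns 71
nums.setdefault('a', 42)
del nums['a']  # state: {'level': 8}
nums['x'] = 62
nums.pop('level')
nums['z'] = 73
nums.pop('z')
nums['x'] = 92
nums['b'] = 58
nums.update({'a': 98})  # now {'x': 92, 'b': 58, 'a': 98}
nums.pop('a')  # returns 98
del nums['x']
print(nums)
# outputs {'b': 58}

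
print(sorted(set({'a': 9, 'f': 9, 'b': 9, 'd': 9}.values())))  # [9]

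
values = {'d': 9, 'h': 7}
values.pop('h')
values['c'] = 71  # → {'d': 9, 'c': 71}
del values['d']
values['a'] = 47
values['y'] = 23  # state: {'c': 71, 'a': 47, 'y': 23}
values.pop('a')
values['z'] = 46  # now {'c': 71, 'y': 23, 'z': 46}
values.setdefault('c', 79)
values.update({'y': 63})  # {'c': 71, 'y': 63, 'z': 46}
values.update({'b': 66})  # {'c': 71, 'y': 63, 'z': 46, 'b': 66}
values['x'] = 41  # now {'c': 71, 'y': 63, 'z': 46, 'b': 66, 'x': 41}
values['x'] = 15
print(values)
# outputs {'c': 71, 'y': 63, 'z': 46, 'b': 66, 'x': 15}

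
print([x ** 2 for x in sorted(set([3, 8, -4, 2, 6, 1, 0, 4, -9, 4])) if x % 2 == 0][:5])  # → [16, 0, 4, 16, 36]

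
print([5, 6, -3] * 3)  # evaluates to [5, 6, -3, 5, 6, -3, 5, 6, -3]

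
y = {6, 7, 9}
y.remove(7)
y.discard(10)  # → {6, 9}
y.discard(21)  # {6, 9}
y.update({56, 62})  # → {6, 9, 56, 62}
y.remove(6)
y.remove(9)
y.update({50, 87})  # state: {50, 56, 62, 87}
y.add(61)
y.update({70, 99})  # {50, 56, 61, 62, 70, 87, 99}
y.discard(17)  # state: {50, 56, 61, 62, 70, 87, 99}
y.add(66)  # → {50, 56, 61, 62, 66, 70, 87, 99}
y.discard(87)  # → {50, 56, 61, 62, 66, 70, 99}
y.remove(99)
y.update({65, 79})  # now {50, 56, 61, 62, 65, 66, 70, 79}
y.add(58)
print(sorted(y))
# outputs [50, 56, 58, 61, 62, 65, 66, 70, 79]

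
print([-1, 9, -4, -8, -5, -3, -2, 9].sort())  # None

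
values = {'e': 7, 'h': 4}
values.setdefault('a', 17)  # 17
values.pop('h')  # 4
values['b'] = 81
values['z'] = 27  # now {'e': 7, 'a': 17, 'b': 81, 'z': 27}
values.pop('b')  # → 81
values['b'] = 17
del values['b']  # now {'e': 7, 'a': 17, 'z': 27}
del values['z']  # {'e': 7, 'a': 17}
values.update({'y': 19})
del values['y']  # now {'e': 7, 'a': 17}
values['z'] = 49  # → {'e': 7, 'a': 17, 'z': 49}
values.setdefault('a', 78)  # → 17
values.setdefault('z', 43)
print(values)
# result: {'e': 7, 'a': 17, 'z': 49}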